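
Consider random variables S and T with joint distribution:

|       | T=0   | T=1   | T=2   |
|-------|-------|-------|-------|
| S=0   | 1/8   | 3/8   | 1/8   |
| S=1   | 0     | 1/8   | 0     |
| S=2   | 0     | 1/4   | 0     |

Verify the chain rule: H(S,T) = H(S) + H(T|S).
Left side:
H(S,T) = -[(1/8)·log₂(1/8) + (3/8)·log₂(3/8) + (1/8)·log₂(1/8) + (1/8)·log₂(1/8) + (1/4)·log₂(1/4)]
  = 0.3750 + 0.5306 + 0.3750 + 0.3750 + 0.5000
  = 2.1556 bits

Right side:
Marginal P(S) (row sums):
  P(S=0) = 1/8 + 3/8 + 1/8 = 5/8
  P(S=1) = 0 + 1/8 + 0 = 1/8
  P(S=2) = 0 + 1/4 + 0 = 1/4
H(S) = -[(5/8)·log₂(5/8) + (1/8)·log₂(1/8) + (1/4)·log₂(1/4)]
  = 0.4238 + 0.3750 + 0.5000
  = 1.2988 bits
H(T|S) = -Σ P(S,T)·log₂ P(T|S), where P(T|S) = P(S,T) / P(S)
  (cells with P(S,T) = 0 contribute 0)
  (S=0,T=0): P(T|S) = (1/8)/(5/8) = 1/5;  -(1/8)·log₂(1/5) = 0.2902
  (S=0,T=1): P(T|S) = (3/8)/(5/8) = 3/5;  -(3/8)·log₂(3/5) = 0.2764
  (S=0,T=2): P(T|S) = (1/8)/(5/8) = 1/5;  -(1/8)·log₂(1/5) = 0.2902
  (S=1,T=1): P(T|S) = (1/8)/(1/8) = 1;  -(1/8)·log₂(1) = 0.0000
  (S=2,T=1): P(T|S) = (1/4)/(1/4) = 1;  -(1/4)·log₂(1) = 0.0000
H(T|S) = 0.2902 + 0.2764 + 0.2902 + 0.0000 + 0.0000
  = 0.8568 bits
H(S) + H(T|S) = 1.2988 + 0.8568 = 2.1556 bits

Both sides equal 2.1556 bits, so the chain rule holds ✓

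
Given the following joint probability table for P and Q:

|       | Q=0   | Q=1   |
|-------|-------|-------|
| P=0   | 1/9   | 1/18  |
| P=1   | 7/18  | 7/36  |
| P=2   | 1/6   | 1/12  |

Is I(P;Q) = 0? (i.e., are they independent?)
Marginal P(P) (row sums):
  P(P=0) = 1/9 + 1/18 = 1/6
  P(P=1) = 7/18 + 7/36 = 7/12
  P(P=2) = 1/6 + 1/12 = 1/4
Marginal P(Q) (column sums):
  P(Q=0) = 1/9 + 7/18 + 1/6 = 2/3
  P(Q=1) = 1/18 + 7/36 + 1/12 = 1/3

P and Q are independent iff P(P=i,Q=j) = P(P=i)·P(Q=j) for every cell.
  P(P=0)·P(Q=0) = 1/6 × 2/3 = 1/9 = P(P=0,Q=0) ✓
  P(P=0)·P(Q=1) = 1/6 × 1/3 = 1/18 = P(P=0,Q=1) ✓
  P(P=1)·P(Q=0) = 7/12 × 2/3 = 7/18 = P(P=1,Q=0) ✓
  P(P=1)·P(Q=1) = 7/12 × 1/3 = 7/36 = P(P=1,Q=1) ✓
  P(P=2)·P(Q=0) = 1/4 × 2/3 = 1/6 = P(P=2,Q=0) ✓
  P(P=2)·P(Q=1) = 1/4 × 1/3 = 1/12 = P(P=2,Q=1) ✓

Yes, P and Q are independent: every cell factors, so I(P;Q) = 0 bits.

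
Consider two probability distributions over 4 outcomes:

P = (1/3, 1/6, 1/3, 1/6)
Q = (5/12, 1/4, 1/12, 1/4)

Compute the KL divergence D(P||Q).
D(P||Q) = Σ P(i) log₂(P(i)/Q(i))
  i=0: (1/3) × log₂((1/3)/(5/12)) = (1/3) × log₂(4/5) = -0.1073
  i=1: (1/6) × log₂((1/6)/(1/4)) = (1/6) × log₂(2/3) = -0.0975
  i=2: (1/3) × log₂((1/3)/(1/12)) = (1/3) × log₂(4) = 0.6667
  i=3: (1/6) × log₂((1/6)/(1/4)) = (1/6) × log₂(2/3) = -0.0975
D(P||Q) = -0.1073 - 0.0975 + 0.6667 - 0.0975
  = 0.3644 bits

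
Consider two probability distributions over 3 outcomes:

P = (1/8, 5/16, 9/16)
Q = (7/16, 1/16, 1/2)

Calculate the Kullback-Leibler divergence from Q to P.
D(P||Q) = Σ P(i) log₂(P(i)/Q(i))
  i=0: (1/8) × log₂((1/8)/(7/16)) = (1/8) × log₂(2/7) = -0.2259
  i=1: (5/16) × log₂((5/16)/(1/16)) = (5/16) × log₂(5) = 0.7256
  i=2: (9/16) × log₂((9/16)/(1/2)) = (9/16) × log₂(9/8) = 0.0956
D(P||Q) = -0.2259 + 0.7256 + 0.0956
  = 0.5953 bits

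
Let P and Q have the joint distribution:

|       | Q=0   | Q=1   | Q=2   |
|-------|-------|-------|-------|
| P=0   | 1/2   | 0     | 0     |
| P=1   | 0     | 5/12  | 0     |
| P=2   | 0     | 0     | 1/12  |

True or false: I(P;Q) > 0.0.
Marginal P(P) (row sums):
  P(P=0) = 1/2 + 0 + 0 = 1/2
  P(P=1) = 0 + 5/12 + 0 = 5/12
  P(P=2) = 0 + 0 + 1/12 = 1/12
Marginal P(Q) (column sums):
  P(Q=0) = 1/2 + 0 + 0 = 1/2
  P(Q=1) = 0 + 5/12 + 0 = 5/12
  P(Q=2) = 0 + 0 + 1/12 = 1/12

H(P) = -[(1/2)·log₂(1/2) + (5/12)·log₂(5/12) + (1/12)·log₂(1/12)]
  = 0.5000 + 0.5263 + 0.2987
  = 1.3250 bits
H(Q) = -[(1/2)·log₂(1/2) + (5/12)·log₂(5/12) + (1/12)·log₂(1/12)]
  = 0.5000 + 0.5263 + 0.2987
  = 1.3250 bits
H(P,Q) = -[(1/2)·log₂(1/2) + (5/12)·log₂(5/12) + (1/12)·log₂(1/12)]
  = 0.5000 + 0.5263 + 0.2987
  = 1.3250 bits

I(P;Q) = H(P) + H(Q) - H(P,Q)
  = 1.3250 + 1.3250 - 1.3250
  = 1.3250 bits

True. I(P;Q) = 1.3250 bits, which is > 0.0 bits.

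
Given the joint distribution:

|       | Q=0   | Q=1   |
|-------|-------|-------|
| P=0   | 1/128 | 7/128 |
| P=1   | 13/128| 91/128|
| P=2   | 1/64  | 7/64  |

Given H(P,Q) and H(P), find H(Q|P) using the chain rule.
From the chain rule: H(P,Q) = H(P) + H(Q|P)
Therefore: H(Q|P) = H(P,Q) - H(P)

H(P,Q) = -[(1/128)·log₂(1/128) + (7/128)·log₂(7/128) + (13/128)·log₂(13/128) + (91/128)·log₂(91/128) + (1/64)·log₂(1/64) + (7/64)·log₂(7/64)]
  = 0.0547 + 0.2293 + 0.3351 + 0.3499 + 0.0938 + 0.3492
  = 1.4120 bits
Marginal P(P) (row sums):
  P(P=0) = 1/128 + 7/128 = 1/16
  P(P=1) = 13/128 + 91/128 = 13/16
  P(P=2) = 1/64 + 7/64 = 1/8
H(P) = -[(1/16)·log₂(1/16) + (13/16)·log₂(13/16) + (1/8)·log₂(1/8)]
  = 0.2500 + 0.2434 + 0.3750
  = 0.8684 bits

H(Q|P) = 1.4120 - 0.8684 = 0.5436 bits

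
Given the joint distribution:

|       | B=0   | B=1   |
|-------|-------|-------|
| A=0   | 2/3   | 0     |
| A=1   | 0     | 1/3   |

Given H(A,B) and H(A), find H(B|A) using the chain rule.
From the chain rule: H(A,B) = H(A) + H(B|A)
Therefore: H(B|A) = H(A,B) - H(A)

H(A,B) = -[(2/3)·log₂(2/3) + (1/3)·log₂(1/3)]
  = 0.3900 + 0.5283
  = 0.9183 bits
Marginal P(A) (row sums):
  P(A=0) = 2/3 + 0 = 2/3
  P(A=1) = 0 + 1/3 = 1/3
H(A) = -[(2/3)·log₂(2/3) + (1/3)·log₂(1/3)]
  = 0.3900 + 0.5283
  = 0.9183 bits

H(B|A) = 0.9183 - 0.9183 = 0.0000 bits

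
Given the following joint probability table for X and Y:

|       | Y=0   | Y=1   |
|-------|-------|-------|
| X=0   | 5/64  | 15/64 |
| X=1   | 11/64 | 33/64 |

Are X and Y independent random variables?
Marginal P(X) (row sums):
  P(X=0) = 5/64 + 15/64 = 5/16
  P(X=1) = 11/64 + 33/64 = 11/16
Marginal P(Y) (column sums):
  P(Y=0) = 5/64 + 11/64 = 1/4
  P(Y=1) = 15/64 + 33/64 = 3/4

X and Y are independent iff P(X=i,Y=j) = P(X=i)·P(Y=j) for every cell.
  P(X=0)·P(Y=0) = 5/16 × 1/4 = 5/64 = P(X=0,Y=0) ✓
  P(X=0)·P(Y=1) = 5/16 × 3/4 = 15/64 = P(X=0,Y=1) ✓
  P(X=1)·P(Y=0) = 11/16 × 1/4 = 11/64 = P(X=1,Y=0) ✓
  P(X=1)·P(Y=1) = 11/16 × 3/4 = 33/64 = P(X=1,Y=1) ✓

Yes, X and Y are independent: every cell factors, so I(X;Y) = 0 bits.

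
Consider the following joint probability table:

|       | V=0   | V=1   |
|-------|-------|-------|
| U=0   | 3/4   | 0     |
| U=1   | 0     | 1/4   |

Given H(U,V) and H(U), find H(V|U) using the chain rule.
From the chain rule: H(U,V) = H(U) + H(V|U)
Therefore: H(V|U) = H(U,V) - H(U)

H(U,V) = -[(3/4)·log₂(3/4) + (1/4)·log₂(1/4)]
  = 0.3113 + 0.5000
  = 0.8113 bits
Marginal P(U) (row sums):
  P(U=0) = 3/4 + 0 = 3/4
  P(U=1) = 0 + 1/4 = 1/4
H(U) = -[(3/4)·log₂(3/4) + (1/4)·log₂(1/4)]
  = 0.3113 + 0.5000
  = 0.8113 bits

H(V|U) = 0.8113 - 0.8113 = 0.0000 bits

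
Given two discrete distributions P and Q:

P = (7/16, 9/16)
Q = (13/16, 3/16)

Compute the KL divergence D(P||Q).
D(P||Q) = Σ P(i) log₂(P(i)/Q(i))
  i=0: (7/16) × log₂((7/16)/(13/16)) = (7/16) × log₂(7/13) = -0.3907
  i=1: (9/16) × log₂((9/16)/(3/16)) = (9/16) × log₂(3) = 0.8915
D(P||Q) = -0.3907 + 0.8915
  = 0.5008 bits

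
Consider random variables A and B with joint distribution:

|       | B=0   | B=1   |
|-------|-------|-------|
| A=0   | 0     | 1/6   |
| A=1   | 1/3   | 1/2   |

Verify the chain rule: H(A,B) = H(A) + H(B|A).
Left side:
H(A,B) = -[(1/6)·log₂(1/6) + (1/3)·log₂(1/3) + (1/2)·log₂(1/2)]
  = 0.4308 + 0.5283 + 0.5000
  = 1.4591 bits

Right side:
Marginal P(A) (row sums):
  P(A=0) = 0 + 1/6 = 1/6
  P(A=1) = 1/3 + 1/2 = 5/6
H(A) = -[(1/6)·log₂(1/6) + (5/6)·log₂(5/6)]
  = 0.4308 + 0.2192
  = 0.6500 bits
H(B|A) = -Σ P(A,B)·log₂ P(B|A), where P(B|A) = P(A,B) / P(A)
  (cells with P(A,B) = 0 contribute 0)
  (A=0,B=1): P(B|A) = (1/6)/(1/6) = 1;  -(1/6)·log₂(1) = 0.0000
  (A=1,B=0): P(B|A) = (1/3)/(5/6) = 2/5;  -(1/3)·log₂(2/5) = 0.4406
  (A=1,B=1): P(B|A) = (1/2)/(5/6) = 3/5;  -(1/2)·log₂(3/5) = 0.3685
H(B|A) = 0.0000 + 0.4406 + 0.3685
  = 0.8091 bits
H(A) + H(B|A) = 0.6500 + 0.8091 = 1.4591 bits

Both sides equal 1.4591 bits, so the chain rule holds ✓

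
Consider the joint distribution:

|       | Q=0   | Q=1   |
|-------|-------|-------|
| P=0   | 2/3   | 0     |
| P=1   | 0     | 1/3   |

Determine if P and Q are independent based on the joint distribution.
Marginal P(P) (row sums):
  P(P=0) = 2/3 + 0 = 2/3
  P(P=1) = 0 + 1/3 = 1/3
Marginal P(Q) (column sums):
  P(Q=0) = 2/3 + 0 = 2/3
  P(Q=1) = 0 + 1/3 = 1/3

P and Q are independent iff P(P=i,Q=j) = P(P=i)·P(Q=j) for every cell.
  P(P=0)·P(Q=0) = 2/3 × 2/3 = 4/9, but P(P=0,Q=0) = 2/3 ✗

No, P and Q are not independent. Quantitatively, I(P;Q) > 0:

H(P) = -[(2/3)·log₂(2/3) + (1/3)·log₂(1/3)]
  = 0.3900 + 0.5283
  = 0.9183 bits
H(Q) = -[(2/3)·log₂(2/3) + (1/3)·log₂(1/3)]
  = 0.3900 + 0.5283
  = 0.9183 bits
H(P,Q) = -[(2/3)·log₂(2/3) + (1/3)·log₂(1/3)]
  = 0.3900 + 0.5283
  = 0.9183 bits
I(P;Q) = H(P) + H(Q) - H(P,Q) = 0.9183 + 0.9183 - 0.9183 = 0.9183 bits > 0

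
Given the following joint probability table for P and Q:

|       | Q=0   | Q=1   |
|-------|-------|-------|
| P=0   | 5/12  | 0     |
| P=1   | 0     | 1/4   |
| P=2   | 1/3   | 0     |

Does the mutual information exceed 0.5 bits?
Marginal P(P) (row sums):
  P(P=0) = 5/12 + 0 = 5/12
  P(P=1) = 0 + 1/4 = 1/4
  P(P=2) = 1/3 + 0 = 1/3
Marginal P(Q) (column sums):
  P(Q=0) = 5/12 + 0 + 1/3 = 3/4
  P(Q=1) = 0 + 1/4 + 0 = 1/4

H(P) = -[(5/12)·log₂(5/12) + (1/4)·log₂(1/4) + (1/3)·log₂(1/3)]
  = 0.5263 + 0.5000 + 0.5283
  = 1.5546 bits
H(Q) = -[(3/4)·log₂(3/4) + (1/4)·log₂(1/4)]
  = 0.3113 + 0.5000
  = 0.8113 bits
H(P,Q) = -[(5/12)·log₂(5/12) + (1/4)·log₂(1/4) + (1/3)·log₂(1/3)]
  = 0.5263 + 0.5000 + 0.5283
  = 1.5546 bits

I(P;Q) = H(P) + H(Q) - H(P,Q)
  = 1.5546 + 0.8113 - 1.5546
  = 0.8113 bits

Yes. I(P;Q) = 0.8113 bits, which is > 0.5 bits.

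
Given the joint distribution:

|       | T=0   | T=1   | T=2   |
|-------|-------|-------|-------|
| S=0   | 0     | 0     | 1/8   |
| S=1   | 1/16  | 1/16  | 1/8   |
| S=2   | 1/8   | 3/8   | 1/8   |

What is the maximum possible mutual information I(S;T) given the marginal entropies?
The upper bound on mutual information is I(S;T) ≤ min(H(S), H(T)).

Marginal P(S) (row sums):
  P(S=0) = 0 + 0 + 1/8 = 1/8
  P(S=1) = 1/16 + 1/16 + 1/8 = 1/4
  P(S=2) = 1/8 + 3/8 + 1/8 = 5/8
Marginal P(T) (column sums):
  P(T=0) = 0 + 1/16 + 1/8 = 3/16
  P(T=1) = 0 + 1/16 + 3/8 = 7/16
  P(T=2) = 1/8 + 1/8 + 1/8 = 3/8

H(S) = -[(1/8)·log₂(1/8) + (1/4)·log₂(1/4) + (5/8)·log₂(5/8)]
  = 0.3750 + 0.5000 + 0.4238
  = 1.2988 bits
H(T) = -[(3/16)·log₂(3/16) + (7/16)·log₂(7/16) + (3/8)·log₂(3/8)]
  = 0.4528 + 0.5218 + 0.5306
  = 1.5052 bits

Maximum possible I(S;T) = min(1.2988, 1.5052) = 1.2988 bits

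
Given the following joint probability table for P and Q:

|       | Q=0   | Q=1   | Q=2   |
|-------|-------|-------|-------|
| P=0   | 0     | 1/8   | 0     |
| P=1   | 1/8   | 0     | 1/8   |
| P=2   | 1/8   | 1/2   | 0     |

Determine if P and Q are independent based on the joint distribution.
Marginal P(P) (row sums):
  P(P=0) = 0 + 1/8 + 0 = 1/8
  P(P=1) = 1/8 + 0 + 1/8 = 1/4
  P(P=2) = 1/8 + 1/2 + 0 = 5/8
Marginal P(Q) (column sums):
  P(Q=0) = 0 + 1/8 + 1/8 = 1/4
  P(Q=1) = 1/8 + 0 + 1/2 = 5/8
  P(Q=2) = 0 + 1/8 + 0 = 1/8

P and Q are independent iff P(P=i,Q=j) = P(P=i)·P(Q=j) for every cell.
  P(P=0)·P(Q=0) = 1/8 × 1/4 = 1/32, but P(P=0,Q=0) = 0 ✗

No, P and Q are not independent. Quantitatively, I(P;Q) > 0:

H(P) = -[(1/8)·log₂(1/8) + (1/4)·log₂(1/4) + (5/8)·log₂(5/8)]
  = 0.3750 + 0.5000 + 0.4238
  = 1.2988 bits
H(Q) = -[(1/4)·log₂(1/4) + (5/8)·log₂(5/8) + (1/8)·log₂(1/8)]
  = 0.5000 + 0.4238 + 0.3750
  = 1.2988 bits
H(P,Q) = -[(1/8)·log₂(1/8) + (1/8)·log₂(1/8) + (1/8)·log₂(1/8) + (1/8)·log₂(1/8) + (1/2)·log₂(1/2)]
  = 0.3750 + 0.3750 + 0.3750 + 0.3750 + 0.5000
  = 2.0000 bits
I(P;Q) = H(P) + H(Q) - H(P,Q) = 1.2988 + 1.2988 - 2.0000 = 0.5976 bits > 0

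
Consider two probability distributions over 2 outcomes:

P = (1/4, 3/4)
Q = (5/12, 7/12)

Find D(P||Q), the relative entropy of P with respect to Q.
D(P||Q) = Σ P(i) log₂(P(i)/Q(i))
  i=0: (1/4) × log₂((1/4)/(5/12)) = (1/4) × log₂(3/5) = -0.1842
  i=1: (3/4) × log₂((3/4)/(7/12)) = (3/4) × log₂(9/7) = 0.2719
D(P||Q) = -0.1842 + 0.2719
  = 0.0877 bits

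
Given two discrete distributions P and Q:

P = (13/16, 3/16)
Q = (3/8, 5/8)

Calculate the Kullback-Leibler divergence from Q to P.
D(P||Q) = Σ P(i) log₂(P(i)/Q(i))
  i=0: (13/16) × log₂((13/16)/(3/8)) = (13/16) × log₂(13/6) = 0.9063
  i=1: (3/16) × log₂((3/16)/(5/8)) = (3/16) × log₂(3/10) = -0.3257
D(P||Q) = 0.9063 - 0.3257
  = 0.5806 bits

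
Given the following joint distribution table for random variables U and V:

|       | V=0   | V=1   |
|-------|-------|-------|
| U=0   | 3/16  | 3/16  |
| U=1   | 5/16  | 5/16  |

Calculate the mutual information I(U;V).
Marginal P(U) (row sums):
  P(U=0) = 3/16 + 3/16 = 3/8
  P(U=1) = 5/16 + 5/16 = 5/8
Marginal P(V) (column sums):
  P(V=0) = 3/16 + 5/16 = 1/2
  P(V=1) = 3/16 + 5/16 = 1/2

H(U) = -[(3/8)·log₂(3/8) + (5/8)·log₂(5/8)]
  = 0.5306 + 0.4238
  = 0.9544 bits
H(V) = -[(1/2)·log₂(1/2) + (1/2)·log₂(1/2)]
  = 0.5000 + 0.5000
  = 1.0000 bits
H(U,V) = -[(3/16)·log₂(3/16) + (3/16)·log₂(3/16) + (5/16)·log₂(5/16) + (5/16)·log₂(5/16)]
  = 0.4528 + 0.4528 + 0.5244 + 0.5244
  = 1.9544 bits

I(U;V) = H(U) + H(V) - H(U,V)
  = 0.9544 + 1.0000 - 1.9544
  = 0.0000 bits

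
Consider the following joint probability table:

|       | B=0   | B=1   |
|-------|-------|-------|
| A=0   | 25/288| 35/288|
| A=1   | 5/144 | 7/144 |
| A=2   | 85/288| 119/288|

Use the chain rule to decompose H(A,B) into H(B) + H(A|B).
By the chain rule: H(A,B) = H(B) + H(A|B)

Marginal P(B) (column sums):
  P(B=0) = 25/288 + 5/144 + 85/288 = 5/12
  P(B=1) = 35/288 + 7/144 + 119/288 = 7/12
H(B) = -[(5/12)·log₂(5/12) + (7/12)·log₂(7/12)]
  = 0.5263 + 0.4536
  = 0.9799 bits
H(A|B) = -Σ P(A,B)·log₂ P(A|B), where P(A|B) = P(A,B) / P(B)
  (A=0,B=0): P(A|B) = (25/288)/(5/12) = 5/24;  -(25/288)·log₂(5/24) = 0.1964
  (A=0,B=1): P(A|B) = (35/288)/(7/12) = 5/24;  -(35/288)·log₂(5/24) = 0.2750
  (A=1,B=0): P(A|B) = (5/144)/(5/12) = 1/12;  -(5/144)·log₂(1/12) = 0.1245
  (A=1,B=1): P(A|B) = (7/144)/(7/12) = 1/12;  -(7/144)·log₂(1/12) = 0.1743
  (A=2,B=0): P(A|B) = (85/288)/(5/12) = 17/24;  -(85/288)·log₂(17/24) = 0.1468
  (A=2,B=1): P(A|B) = (119/288)/(7/12) = 17/24;  -(119/288)·log₂(17/24) = 0.2056
H(A|B) = 0.1964 + 0.2750 + 0.1245 + 0.1743 + 0.1468 + 0.2056
  = 1.1226 bits

H(A,B) = H(B) + H(A|B) = 0.9799 + 1.1226 = 2.1025 bits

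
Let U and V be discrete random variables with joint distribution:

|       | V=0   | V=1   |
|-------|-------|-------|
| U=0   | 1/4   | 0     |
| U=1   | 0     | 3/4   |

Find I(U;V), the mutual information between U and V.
Marginal P(U) (row sums):
  P(U=0) = 1/4 + 0 = 1/4
  P(U=1) = 0 + 3/4 = 3/4
Marginal P(V) (column sums):
  P(V=0) = 1/4 + 0 = 1/4
  P(V=1) = 0 + 3/4 = 3/4

H(U) = -[(1/4)·log₂(1/4) + (3/4)·log₂(3/4)]
  = 0.5000 + 0.3113
  = 0.8113 bits
H(V) = -[(1/4)·log₂(1/4) + (3/4)·log₂(3/4)]
  = 0.5000 + 0.3113
  = 0.8113 bits
H(U,V) = -[(1/4)·log₂(1/4) + (3/4)·log₂(3/4)]
  = 0.5000 + 0.3113
  = 0.8113 bits

I(U;V) = H(U) + H(V) - H(U,V)
  = 0.8113 + 0.8113 - 0.8113
  = 0.8113 bits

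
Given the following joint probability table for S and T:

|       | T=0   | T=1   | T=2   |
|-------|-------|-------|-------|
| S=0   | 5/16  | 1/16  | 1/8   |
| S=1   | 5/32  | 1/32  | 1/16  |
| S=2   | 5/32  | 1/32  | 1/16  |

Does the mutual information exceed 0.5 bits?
Marginal P(S) (row sums):
  P(S=0) = 5/16 + 1/16 + 1/8 = 1/2
  P(S=1) = 5/32 + 1/32 + 1/16 = 1/4
  P(S=2) = 5/32 + 1/32 + 1/16 = 1/4
Marginal P(T) (column sums):
  P(T=0) = 5/16 + 5/32 + 5/32 = 5/8
  P(T=1) = 1/16 + 1/32 + 1/32 = 1/8
  P(T=2) = 1/8 + 1/16 + 1/16 = 1/4

H(S) = -[(1/2)·log₂(1/2) + (1/4)·log₂(1/4) + (1/4)·log₂(1/4)]
  = 0.5000 + 0.5000 + 0.5000
  = 1.5000 bits
H(T) = -[(5/8)·log₂(5/8) + (1/8)·log₂(1/8) + (1/4)·log₂(1/4)]
  = 0.4238 + 0.3750 + 0.5000
  = 1.2988 bits
H(S,T) = -[(5/16)·log₂(5/16) + (1/16)·log₂(1/16) + (1/8)·log₂(1/8) + (5/32)·log₂(5/32) + (1/32)·log₂(1/32) + (1/16)·log₂(1/16) + (5/32)·log₂(5/32) + (1/32)·log₂(1/32) + (1/16)·log₂(1/16)]
  = 0.5244 + 0.2500 + 0.3750 + 0.4184 + 0.1563 + 0.2500 + 0.4184 + 0.1563 + 0.2500
  = 2.7988 bits

I(S;T) = H(S) + H(T) - H(S,T)
  = 1.5000 + 1.2988 - 2.7988
  = 0.0000 bits

No. I(S;T) = 0.0000 bits, which is ≤ 0.5 bits.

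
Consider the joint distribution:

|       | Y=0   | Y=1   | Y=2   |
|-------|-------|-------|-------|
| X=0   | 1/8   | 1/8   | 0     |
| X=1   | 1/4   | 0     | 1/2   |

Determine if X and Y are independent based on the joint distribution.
Marginal P(X) (row sums):
  P(X=0) = 1/8 + 1/8 + 0 = 1/4
  P(X=1) = 1/4 + 0 + 1/2 = 3/4
Marginal P(Y) (column sums):
  P(Y=0) = 1/8 + 1/4 = 3/8
  P(Y=1) = 1/8 + 0 = 1/8
  P(Y=2) = 0 + 1/2 = 1/2

X and Y are independent iff P(X=i,Y=j) = P(X=i)·P(Y=j) for every cell.
  P(X=0)·P(Y=0) = 1/4 × 3/8 = 3/32, but P(X=0,Y=0) = 1/8 ✗

No, X and Y are not independent. Quantitatively, I(X;Y) > 0:

H(X) = -[(1/4)·log₂(1/4) + (3/4)·log₂(3/4)]
  = 0.5000 + 0.3113
  = 0.8113 bits
H(Y) = -[(3/8)·log₂(3/8) + (1/8)·log₂(1/8) + (1/2)·log₂(1/2)]
  = 0.5306 + 0.3750 + 0.5000
  = 1.4056 bits
H(X,Y) = -[(1/8)·log₂(1/8) + (1/8)·log₂(1/8) + (1/4)·log₂(1/4) + (1/2)·log₂(1/2)]
  = 0.3750 + 0.3750 + 0.5000 + 0.5000
  = 1.7500 bits
I(X;Y) = H(X) + H(Y) - H(X,Y) = 0.8113 + 1.4056 - 1.7500 = 0.4669 bits > 0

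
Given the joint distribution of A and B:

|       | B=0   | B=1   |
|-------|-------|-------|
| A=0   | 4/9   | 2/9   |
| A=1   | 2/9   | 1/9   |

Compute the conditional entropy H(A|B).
Marginal P(B) (column sums):
  P(B=0) = 4/9 + 2/9 = 2/3
  P(B=1) = 2/9 + 1/9 = 1/3

H(A|B) = -Σ P(A,B)·log₂ P(A|B), where P(A|B) = P(A,B) / P(B)
  (A=0,B=0): P(A|B) = (4/9)/(2/3) = 2/3;  -(4/9)·log₂(2/3) = 0.2600
  (A=0,B=1): P(A|B) = (2/9)/(1/3) = 2/3;  -(2/9)·log₂(2/3) = 0.1300
  (A=1,B=0): P(A|B) = (2/9)/(2/3) = 1/3;  -(2/9)·log₂(1/3) = 0.3522
  (A=1,B=1): P(A|B) = (1/9)/(1/3) = 1/3;  -(1/9)·log₂(1/3) = 0.1761
H(A|B) = 0.2600 + 0.1300 + 0.3522 + 0.1761
  = 0.9183 bits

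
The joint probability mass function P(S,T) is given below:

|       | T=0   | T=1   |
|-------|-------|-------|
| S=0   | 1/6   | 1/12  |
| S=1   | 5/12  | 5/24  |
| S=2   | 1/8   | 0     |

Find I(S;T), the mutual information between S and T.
Marginal P(S) (row sums):
  P(S=0) = 1/6 + 1/12 = 1/4
  P(S=1) = 5/12 + 5/24 = 5/8
  P(S=2) = 1/8 + 0 = 1/8
Marginal P(T) (column sums):
  P(T=0) = 1/6 + 5/12 + 1/8 = 17/24
  P(T=1) = 1/12 + 5/24 + 0 = 7/24

H(S) = -[(1/4)·log₂(1/4) + (5/8)·log₂(5/8) + (1/8)·log₂(1/8)]
  = 0.5000 + 0.4238 + 0.3750
  = 1.2988 bits
H(T) = -[(17/24)·log₂(17/24) + (7/24)·log₂(7/24)]
  = 0.3524 + 0.5185
  = 0.8709 bits
H(S,T) = -[(1/6)·log₂(1/6) + (1/12)·log₂(1/12) + (5/12)·log₂(5/12) + (5/24)·log₂(5/24) + (1/8)·log₂(1/8)]
  = 0.4308 + 0.2987 + 0.5263 + 0.4715 + 0.3750
  = 2.1023 bits

I(S;T) = H(S) + H(T) - H(S,T)
  = 1.2988 + 0.8709 - 2.1023
  = 0.0674 bits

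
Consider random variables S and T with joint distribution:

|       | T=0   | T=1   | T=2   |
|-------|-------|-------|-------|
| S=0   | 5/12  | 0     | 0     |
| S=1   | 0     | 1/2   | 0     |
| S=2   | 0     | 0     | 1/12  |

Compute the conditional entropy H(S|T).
Marginal P(T) (column sums):
  P(T=0) = 5/12 + 0 + 0 = 5/12
  P(T=1) = 0 + 1/2 + 0 = 1/2
  P(T=2) = 0 + 0 + 1/12 = 1/12

H(S|T) = -Σ P(S,T)·log₂ P(S|T), where P(S|T) = P(S,T) / P(T)
  (cells with P(S,T) = 0 contribute 0)
  (S=0,T=0): P(S|T) = (5/12)/(5/12) = 1;  -(5/12)·log₂(1) = 0.0000
  (S=1,T=1): P(S|T) = (1/2)/(1/2) = 1;  -(1/2)·log₂(1) = 0.0000
  (S=2,T=2): P(S|T) = (1/12)/(1/12) = 1;  -(1/12)·log₂(1) = 0.0000
H(S|T) = 0.0000 + 0.0000 + 0.0000
  = 0.0000 bits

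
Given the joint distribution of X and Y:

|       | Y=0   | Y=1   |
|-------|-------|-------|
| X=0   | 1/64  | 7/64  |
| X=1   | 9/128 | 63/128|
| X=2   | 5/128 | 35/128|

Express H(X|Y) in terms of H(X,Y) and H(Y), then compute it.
H(X|Y) = H(X,Y) - H(Y)

Marginal P(Y) (column sums):
  P(Y=0) = 1/64 + 9/128 + 5/128 = 1/8
  P(Y=1) = 7/64 + 63/128 + 35/128 = 7/8

H(X,Y) = -[(1/64)·log₂(1/64) + (7/64)·log₂(7/64) + (9/128)·log₂(9/128) + (63/128)·log₂(63/128) + (5/128)·log₂(5/128) + (35/128)·log₂(35/128)]
  = 0.0938 + 0.3492 + 0.2693 + 0.5034 + 0.1827 + 0.5115
  = 1.9099 bits
H(Y) = -[(1/8)·log₂(1/8) + (7/8)·log₂(7/8)]
  = 0.3750 + 0.1686
  = 0.5436 bits

H(X|Y) = 1.9099 - 0.5436 = 1.3663 bits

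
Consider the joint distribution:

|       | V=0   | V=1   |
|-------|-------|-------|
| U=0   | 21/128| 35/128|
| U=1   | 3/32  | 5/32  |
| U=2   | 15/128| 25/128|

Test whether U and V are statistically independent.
Marginal P(U) (row sums):
  P(U=0) = 21/128 + 35/128 = 7/16
  P(U=1) = 3/32 + 5/32 = 1/4
  P(U=2) = 15/128 + 25/128 = 5/16
Marginal P(V) (column sums):
  P(V=0) = 21/128 + 3/32 + 15/128 = 3/8
  P(V=1) = 35/128 + 5/32 + 25/128 = 5/8

U and V are independent iff P(U=i,V=j) = P(U=i)·P(V=j) for every cell.
  P(U=0)·P(V=0) = 7/16 × 3/8 = 21/128 = P(U=0,V=0) ✓
  P(U=0)·P(V=1) = 7/16 × 5/8 = 35/128 = P(U=0,V=1) ✓
  P(U=1)·P(V=0) = 1/4 × 3/8 = 3/32 = P(U=1,V=0) ✓
  P(U=1)·P(V=1) = 1/4 × 5/8 = 5/32 = P(U=1,V=1) ✓
  P(U=2)·P(V=0) = 5/16 × 3/8 = 15/128 = P(U=2,V=0) ✓
  P(U=2)·P(V=1) = 5/16 × 5/8 = 25/128 = P(U=2,V=1) ✓

Yes, U and V are independent: every cell factors, so I(U;V) = 0 bits.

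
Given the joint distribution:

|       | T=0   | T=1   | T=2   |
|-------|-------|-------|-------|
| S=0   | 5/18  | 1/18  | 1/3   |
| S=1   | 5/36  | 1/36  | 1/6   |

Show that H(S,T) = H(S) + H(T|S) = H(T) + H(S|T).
Marginal P(S) (row sums):
  P(S=0) = 5/18 + 1/18 + 1/3 = 2/3
  P(S=1) = 5/36 + 1/36 + 1/6 = 1/3
Marginal P(T) (column sums):
  P(T=0) = 5/18 + 5/36 = 5/12
  P(T=1) = 1/18 + 1/36 = 1/12
  P(T=2) = 1/3 + 1/6 = 1/2

Decomposition 1: H(S) + H(T|S)
H(S) = -[(2/3)·log₂(2/3) + (1/3)·log₂(1/3)]
  = 0.3900 + 0.5283
  = 0.9183 bits
H(T|S) = -Σ P(S,T)·log₂ P(T|S), where P(T|S) = P(S,T) / P(S)
  (S=0,T=0): P(T|S) = (5/18)/(2/3) = 5/12;  -(5/18)·log₂(5/12) = 0.3508
  (S=0,T=1): P(T|S) = (1/18)/(2/3) = 1/12;  -(1/18)·log₂(1/12) = 0.1992
  (S=0,T=2): P(T|S) = (1/3)/(2/3) = 1/2;  -(1/3)·log₂(1/2) = 0.3333
  (S=1,T=0): P(T|S) = (5/36)/(1/3) = 5/12;  -(5/36)·log₂(5/12) = 0.1754
  (S=1,T=1): P(T|S) = (1/36)/(1/3) = 1/12;  -(1/36)·log₂(1/12) = 0.0996
  (S=1,T=2): P(T|S) = (1/6)/(1/3) = 1/2;  -(1/6)·log₂(1/2) = 0.1667
H(T|S) = 0.3508 + 0.1992 + 0.3333 + 0.1754 + 0.0996 + 0.1667
  = 1.3250 bits
H(S) + H(T|S) = 0.9183 + 1.3250 = 2.2433 bits

Decomposition 2: H(T) + H(S|T)
H(T) = -[(5/12)·log₂(5/12) + (1/12)·log₂(1/12) + (1/2)·log₂(1/2)]
  = 0.5263 + 0.2987 + 0.5000
  = 1.3250 bits
H(S|T) = -Σ P(S,T)·log₂ P(S|T), where P(S|T) = P(S,T) / P(T)
  (S=0,T=0): P(S|T) = (5/18)/(5/12) = 2/3;  -(5/18)·log₂(2/3) = 0.1625
  (S=0,T=1): P(S|T) = (1/18)/(1/12) = 2/3;  -(1/18)·log₂(2/3) = 0.0325
  (S=0,T=2): P(S|T) = (1/3)/(1/2) = 2/3;  -(1/3)·log₂(2/3) = 0.1950
  (S=1,T=0): P(S|T) = (5/36)/(5/12) = 1/3;  -(5/36)·log₂(1/3) = 0.2201
  (S=1,T=1): P(S|T) = (1/36)/(1/12) = 1/3;  -(1/36)·log₂(1/3) = 0.0440
  (S=1,T=2): P(S|T) = (1/6)/(1/2) = 1/3;  -(1/6)·log₂(1/3) = 0.2642
H(S|T) = 0.1625 + 0.0325 + 0.1950 + 0.2201 + 0.0440 + 0.2642
  = 0.9183 bits
H(T) + H(S|T) = 1.3250 + 0.9183 = 2.2433 bits

Direct computation of the joint entropy:
H(S,T) = -[(5/18)·log₂(5/18) + (1/18)·log₂(1/18) + (1/3)·log₂(1/3) + (5/36)·log₂(5/36) + (1/36)·log₂(1/36) + (1/6)·log₂(1/6)]
  = 0.5133 + 0.2317 + 0.5283 + 0.3956 + 0.1436 + 0.4308
  = 2.2433 bits

All three agree: H(S,T) = 2.2433 bits ✓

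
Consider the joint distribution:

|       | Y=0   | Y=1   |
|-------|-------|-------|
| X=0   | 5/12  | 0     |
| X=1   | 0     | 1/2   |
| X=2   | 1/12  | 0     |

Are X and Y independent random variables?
Marginal P(X) (row sums):
  P(X=0) = 5/12 + 0 = 5/12
  P(X=1) = 0 + 1/2 = 1/2
  P(X=2) = 1/12 + 0 = 1/12
Marginal P(Y) (column sums):
  P(Y=0) = 5/12 + 0 + 1/12 = 1/2
  P(Y=1) = 0 + 1/2 + 0 = 1/2

X and Y are independent iff P(X=i,Y=j) = P(X=i)·P(Y=j) for every cell.
  P(X=0)·P(Y=0) = 5/12 × 1/2 = 5/24, but P(X=0,Y=0) = 5/12 ✗

No, X and Y are not independent. Quantitatively, I(X;Y) > 0:

H(X) = -[(5/12)·log₂(5/12) + (1/2)·log₂(1/2) + (1/12)·log₂(1/12)]
  = 0.5263 + 0.5000 + 0.2987
  = 1.3250 bits
H(Y) = -[(1/2)·log₂(1/2) + (1/2)·log₂(1/2)]
  = 0.5000 + 0.5000
  = 1.0000 bits
H(X,Y) = -[(5/12)·log₂(5/12) + (1/2)·log₂(1/2) + (1/12)·log₂(1/12)]
  = 0.5263 + 0.5000 + 0.2987
  = 1.3250 bits
I(X;Y) = H(X) + H(Y) - H(X,Y) = 1.3250 + 1.0000 - 1.3250 = 1.0000 bits > 0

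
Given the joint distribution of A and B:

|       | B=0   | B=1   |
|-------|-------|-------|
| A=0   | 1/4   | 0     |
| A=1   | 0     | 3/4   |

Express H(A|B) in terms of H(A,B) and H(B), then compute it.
H(A|B) = H(A,B) - H(B)

Marginal P(B) (column sums):
  P(B=0) = 1/4 + 0 = 1/4
  P(B=1) = 0 + 3/4 = 3/4

H(A,B) = -[(1/4)·log₂(1/4) + (3/4)·log₂(3/4)]
  = 0.5000 + 0.3113
  = 0.8113 bits
H(B) = -[(1/4)·log₂(1/4) + (3/4)·log₂(3/4)]
  = 0.5000 + 0.3113
  = 0.8113 bits

H(A|B) = 0.8113 - 0.8113 = 0.0000 bits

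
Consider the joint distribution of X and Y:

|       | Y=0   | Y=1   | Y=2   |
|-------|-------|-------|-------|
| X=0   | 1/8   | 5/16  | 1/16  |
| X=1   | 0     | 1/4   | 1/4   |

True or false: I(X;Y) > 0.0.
Marginal P(X) (row sums):
  P(X=0) = 1/8 + 5/16 + 1/16 = 1/2
  P(X=1) = 0 + 1/4 + 1/4 = 1/2
Marginal P(Y) (column sums):
  P(Y=0) = 1/8 + 0 = 1/8
  P(Y=1) = 5/16 + 1/4 = 9/16
  P(Y=2) = 1/16 + 1/4 = 5/16

H(X) = -[(1/2)·log₂(1/2) + (1/2)·log₂(1/2)]
  = 0.5000 + 0.5000
  = 1.0000 bits
H(Y) = -[(1/8)·log₂(1/8) + (9/16)·log₂(9/16) + (5/16)·log₂(5/16)]
  = 0.3750 + 0.4669 + 0.5244
  = 1.3663 bits
H(X,Y) = -[(1/8)·log₂(1/8) + (5/16)·log₂(5/16) + (1/16)·log₂(1/16) + (1/4)·log₂(1/4) + (1/4)·log₂(1/4)]
  = 0.3750 + 0.5244 + 0.2500 + 0.5000 + 0.5000
  = 2.1494 bits

I(X;Y) = H(X) + H(Y) - H(X,Y)
  = 1.0000 + 1.3663 - 2.1494
  = 0.2169 bits

True. I(X;Y) = 0.2169 bits, which is > 0.0 bits.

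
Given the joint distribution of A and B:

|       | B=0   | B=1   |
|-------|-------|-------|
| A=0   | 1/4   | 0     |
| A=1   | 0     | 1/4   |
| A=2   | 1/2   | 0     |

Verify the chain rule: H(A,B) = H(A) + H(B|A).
Left side:
H(A,B) = -[(1/4)·log₂(1/4) + (1/4)·log₂(1/4) + (1/2)·log₂(1/2)]
  = 0.5000 + 0.5000 + 0.5000
  = 1.5000 bits

Right side:
Marginal P(A) (row sums):
  P(A=0) = 1/4 + 0 = 1/4
  P(A=1) = 0 + 1/4 = 1/4
  P(A=2) = 1/2 + 0 = 1/2
H(A) = -[(1/4)·log₂(1/4) + (1/4)·log₂(1/4) + (1/2)·log₂(1/2)]
  = 0.5000 + 0.5000 + 0.5000
  = 1.5000 bits
H(B|A) = -Σ P(A,B)·log₂ P(B|A), where P(B|A) = P(A,B) / P(A)
  (cells with P(A,B) = 0 contribute 0)
  (A=0,B=0): P(B|A) = (1/4)/(1/4) = 1;  -(1/4)·log₂(1) = 0.0000
  (A=1,B=1): P(B|A) = (1/4)/(1/4) = 1;  -(1/4)·log₂(1) = 0.0000
  (A=2,B=0): P(B|A) = (1/2)/(1/2) = 1;  -(1/2)·log₂(1) = 0.0000
H(B|A) = 0.0000 + 0.0000 + 0.0000
  = 0.0000 bits
H(A) + H(B|A) = 1.5000 + 0.0000 = 1.5000 bits

Both sides equal 1.5000 bits, so the chain rule holds ✓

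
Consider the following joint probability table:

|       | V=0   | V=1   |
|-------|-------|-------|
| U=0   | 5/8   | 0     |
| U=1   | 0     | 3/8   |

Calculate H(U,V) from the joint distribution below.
H(U,V) = -Σ P(U,V) log₂ P(U,V), summed over the non-zero cells:
H(U,V) = -[(5/8)·log₂(5/8) + (3/8)·log₂(3/8)]
  = 0.4238 + 0.5306
  = 0.9544 bits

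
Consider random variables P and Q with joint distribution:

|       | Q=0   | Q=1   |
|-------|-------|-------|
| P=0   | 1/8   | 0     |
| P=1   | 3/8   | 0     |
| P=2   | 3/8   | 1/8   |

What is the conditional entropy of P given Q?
Marginal P(Q) (column sums):
  P(Q=0) = 1/8 + 3/8 + 3/8 = 7/8
  P(Q=1) = 0 + 0 + 1/8 = 1/8

H(P|Q) = -Σ P(P,Q)·log₂ P(P|Q), where P(P|Q) = P(P,Q) / P(Q)
  (cells with P(P,Q) = 0 contribute 0)
  (P=0,Q=0): P(P|Q) = (1/8)/(7/8) = 1/7;  -(1/8)·log₂(1/7) = 0.3509
  (P=1,Q=0): P(P|Q) = (3/8)/(7/8) = 3/7;  -(3/8)·log₂(3/7) = 0.4584
  (P=2,Q=0): P(P|Q) = (3/8)/(7/8) = 3/7;  -(3/8)·log₂(3/7) = 0.4584
  (P=2,Q=1): P(P|Q) = (1/8)/(1/8) = 1;  -(1/8)·log₂(1) = 0.0000
H(P|Q) = 0.3509 + 0.4584 + 0.4584 + 0.0000
  = 1.2677 bits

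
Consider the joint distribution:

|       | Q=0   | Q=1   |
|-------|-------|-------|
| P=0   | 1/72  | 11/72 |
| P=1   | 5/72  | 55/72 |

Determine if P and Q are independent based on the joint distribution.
Marginal P(P) (row sums):
  P(P=0) = 1/72 + 11/72 = 1/6
  P(P=1) = 5/72 + 55/72 = 5/6
Marginal P(Q) (column sums):
  P(Q=0) = 1/72 + 5/72 = 1/12
  P(Q=1) = 11/72 + 55/72 = 11/12

P and Q are independent iff P(P=i,Q=j) = P(P=i)·P(Q=j) for every cell.
  P(P=0)·P(Q=0) = 1/6 × 1/12 = 1/72 = P(P=0,Q=0) ✓
  P(P=0)·P(Q=1) = 1/6 × 11/12 = 11/72 = P(P=0,Q=1) ✓
  P(P=1)·P(Q=0) = 5/6 × 1/12 = 5/72 = P(P=1,Q=0) ✓
  P(P=1)·P(Q=1) = 5/6 × 11/12 = 55/72 = P(P=1,Q=1) ✓

Yes, P and Q are independent: every cell factors, so I(P;Q) = 0 bits.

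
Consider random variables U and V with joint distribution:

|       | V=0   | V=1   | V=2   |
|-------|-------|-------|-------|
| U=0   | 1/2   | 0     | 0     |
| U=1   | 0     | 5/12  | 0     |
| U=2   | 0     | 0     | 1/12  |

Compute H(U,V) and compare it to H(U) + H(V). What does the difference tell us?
Marginal P(U) (row sums):
  P(U=0) = 1/2 + 0 + 0 = 1/2
  P(U=1) = 0 + 5/12 + 0 = 5/12
  P(U=2) = 0 + 0 + 1/12 = 1/12
Marginal P(V) (column sums):
  P(V=0) = 1/2 + 0 + 0 = 1/2
  P(V=1) = 0 + 5/12 + 0 = 5/12
  P(V=2) = 0 + 0 + 1/12 = 1/12

H(U,V) = -[(1/2)·log₂(1/2) + (5/12)·log₂(5/12) + (1/12)·log₂(1/12)]
  = 0.5000 + 0.5263 + 0.2987
  = 1.3250 bits
H(U) = -[(1/2)·log₂(1/2) + (5/12)·log₂(5/12) + (1/12)·log₂(1/12)]
  = 0.5000 + 0.5263 + 0.2987
  = 1.3250 bits
H(V) = -[(1/2)·log₂(1/2) + (5/12)·log₂(5/12) + (1/12)·log₂(1/12)]
  = 0.5000 + 0.5263 + 0.2987
  = 1.3250 bits

H(U) + H(V) = 1.3250 + 1.3250 = 2.6500 bits
Difference: H(U) + H(V) - H(U,V) = 2.6500 - 1.3250 = 1.3250 bits = I(U;V)

The difference is the mutual information; it is positive here, so U and V are dependent (knowing one reduces uncertainty about the other by 1.3250 bits).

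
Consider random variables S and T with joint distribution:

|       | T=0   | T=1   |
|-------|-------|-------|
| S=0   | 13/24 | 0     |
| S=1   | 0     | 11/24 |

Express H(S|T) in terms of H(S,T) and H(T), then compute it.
H(S|T) = H(S,T) - H(T)

Marginal P(T) (column sums):
  P(T=0) = 13/24 + 0 = 13/24
  P(T=1) = 0 + 11/24 = 11/24

H(S,T) = -[(13/24)·log₂(13/24) + (11/24)·log₂(11/24)]
  = 0.4791 + 0.5159
  = 0.9950 bits
H(T) = -[(13/24)·log₂(13/24) + (11/24)·log₂(11/24)]
  = 0.4791 + 0.5159
  = 0.9950 bits

H(S|T) = 0.9950 - 0.9950 = 0.0000 bits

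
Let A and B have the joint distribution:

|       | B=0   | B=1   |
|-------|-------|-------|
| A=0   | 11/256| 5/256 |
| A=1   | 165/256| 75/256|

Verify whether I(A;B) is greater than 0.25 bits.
Marginal P(A) (row sums):
  P(A=0) = 11/256 + 5/256 = 1/16
  P(A=1) = 165/256 + 75/256 = 15/16
Marginal P(B) (column sums):
  P(B=0) = 11/256 + 165/256 = 11/16
  P(B=1) = 5/256 + 75/256 = 5/16

H(A) = -[(1/16)·log₂(1/16) + (15/16)·log₂(15/16)]
  = 0.2500 + 0.0873
  = 0.3373 bits
H(B) = -[(11/16)·log₂(11/16) + (5/16)·log₂(5/16)]
  = 0.3716 + 0.5244
  = 0.8960 bits
H(A,B) = -[(11/256)·log₂(11/256) + (5/256)·log₂(5/256) + (165/256)·log₂(165/256) + (75/256)·log₂(75/256)]
  = 0.1951 + 0.1109 + 0.4084 + 0.5189
  = 1.2333 bits

I(A;B) = H(A) + H(B) - H(A,B)
  = 0.3373 + 0.8960 - 1.2333
  = 0.0000 bits

No. I(A;B) = 0.0000 bits, which is ≤ 0.25 bits.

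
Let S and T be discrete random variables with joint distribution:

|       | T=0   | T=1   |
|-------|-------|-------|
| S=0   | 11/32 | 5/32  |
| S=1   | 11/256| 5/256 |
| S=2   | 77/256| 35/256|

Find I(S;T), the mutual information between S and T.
Marginal P(S) (row sums):
  P(S=0) = 11/32 + 5/32 = 1/2
  P(S=1) = 11/256 + 5/256 = 1/16
  P(S=2) = 77/256 + 35/256 = 7/16
Marginal P(T) (column sums):
  P(T=0) = 11/32 + 11/256 + 77/256 = 11/16
  P(T=1) = 5/32 + 5/256 + 35/256 = 5/16

H(S) = -[(1/2)·log₂(1/2) + (1/16)·log₂(1/16) + (7/16)·log₂(7/16)]
  = 0.5000 + 0.2500 + 0.5218
  = 1.2718 bits
H(T) = -[(11/16)·log₂(11/16) + (5/16)·log₂(5/16)]
  = 0.3716 + 0.5244
  = 0.8960 bits
H(S,T) = -[(11/32)·log₂(11/32) + (5/32)·log₂(5/32) + (11/256)·log₂(11/256) + (5/256)·log₂(5/256) + (77/256)·log₂(77/256) + (35/256)·log₂(35/256)]
  = 0.5296 + 0.4184 + 0.1951 + 0.1109 + 0.5213 + 0.3925
  = 2.1678 bits

I(S;T) = H(S) + H(T) - H(S,T)
  = 1.2718 + 0.8960 - 2.1678
  = 0.0000 bits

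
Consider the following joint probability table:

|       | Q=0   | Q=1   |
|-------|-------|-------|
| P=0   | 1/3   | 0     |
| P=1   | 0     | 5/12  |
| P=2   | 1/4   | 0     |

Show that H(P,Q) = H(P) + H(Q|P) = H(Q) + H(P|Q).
Marginal P(P) (row sums):
  P(P=0) = 1/3 + 0 = 1/3
  P(P=1) = 0 + 5/12 = 5/12
  P(P=2) = 1/4 + 0 = 1/4
Marginal P(Q) (column sums):
  P(Q=0) = 1/3 + 0 + 1/4 = 7/12
  P(Q=1) = 0 + 5/12 + 0 = 5/12

Decomposition 1: H(P) + H(Q|P)
H(P) = -[(1/3)·log₂(1/3) + (5/12)·log₂(5/12) + (1/4)·log₂(1/4)]
  = 0.5283 + 0.5263 + 0.5000
  = 1.5546 bits
H(Q|P) = -Σ P(P,Q)·log₂ P(Q|P), where P(Q|P) = P(P,Q) / P(P)
  (cells with P(P,Q) = 0 contribute 0)
  (P=0,Q=0): P(Q|P) = (1/3)/(1/3) = 1;  -(1/3)·log₂(1) = 0.0000
  (P=1,Q=1): P(Q|P) = (5/12)/(5/12) = 1;  -(5/12)·log₂(1) = 0.0000
  (P=2,Q=0): P(Q|P) = (1/4)/(1/4) = 1;  -(1/4)·log₂(1) = 0.0000
H(Q|P) = 0.0000 + 0.0000 + 0.0000
  = 0.0000 bits
H(P) + H(Q|P) = 1.5546 + 0.0000 = 1.5546 bits

Decomposition 2: H(Q) + H(P|Q)
H(Q) = -[(7/12)·log₂(7/12) + (5/12)·log₂(5/12)]
  = 0.4536 + 0.5263
  = 0.9799 bits
H(P|Q) = -Σ P(P,Q)·log₂ P(P|Q), where P(P|Q) = P(P,Q) / P(Q)
  (cells with P(P,Q) = 0 contribute 0)
  (P=0,Q=0): P(P|Q) = (1/3)/(7/12) = 4/7;  -(1/3)·log₂(4/7) = 0.2691
  (P=1,Q=1): P(P|Q) = (5/12)/(5/12) = 1;  -(5/12)·log₂(1) = 0.0000
  (P=2,Q=0): P(P|Q) = (1/4)/(7/12) = 3/7;  -(1/4)·log₂(3/7) = 0.3056
H(P|Q) = 0.2691 + 0.0000 + 0.3056
  = 0.5747 bits
H(Q) + H(P|Q) = 0.9799 + 0.5747 = 1.5546 bits

Direct computation of the joint entropy:
H(P,Q) = -[(1/3)·log₂(1/3) + (5/12)·log₂(5/12) + (1/4)·log₂(1/4)]
  = 0.5283 + 0.5263 + 0.5000
  = 1.5546 bits

All three agree: H(P,Q) = 1.5546 bits ✓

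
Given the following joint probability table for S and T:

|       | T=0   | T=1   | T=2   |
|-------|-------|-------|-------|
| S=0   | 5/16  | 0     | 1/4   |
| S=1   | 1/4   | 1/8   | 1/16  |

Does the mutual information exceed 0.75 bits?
Marginal P(S) (row sums):
  P(S=0) = 5/16 + 0 + 1/4 = 9/16
  P(S=1) = 1/4 + 1/8 + 1/16 = 7/16
Marginal P(T) (column sums):
  P(T=0) = 5/16 + 1/4 = 9/16
  P(T=1) = 0 + 1/8 = 1/8
  P(T=2) = 1/4 + 1/16 = 5/16

H(S) = -[(9/16)·log₂(9/16) + (7/16)·log₂(7/16)]
  = 0.4669 + 0.5218
  = 0.9887 bits
H(T) = -[(9/16)·log₂(9/16) + (1/8)·log₂(1/8) + (5/16)·log₂(5/16)]
  = 0.4669 + 0.3750 + 0.5244
  = 1.3663 bits
H(S,T) = -[(5/16)·log₂(5/16) + (1/4)·log₂(1/4) + (1/4)·log₂(1/4) + (1/8)·log₂(1/8) + (1/16)·log₂(1/16)]
  = 0.5244 + 0.5000 + 0.5000 + 0.3750 + 0.2500
  = 2.1494 bits

I(S;T) = H(S) + H(T) - H(S,T)
  = 0.9887 + 1.3663 - 2.1494
  = 0.2056 bits

No. I(S;T) = 0.2056 bits, which is ≤ 0.75 bits.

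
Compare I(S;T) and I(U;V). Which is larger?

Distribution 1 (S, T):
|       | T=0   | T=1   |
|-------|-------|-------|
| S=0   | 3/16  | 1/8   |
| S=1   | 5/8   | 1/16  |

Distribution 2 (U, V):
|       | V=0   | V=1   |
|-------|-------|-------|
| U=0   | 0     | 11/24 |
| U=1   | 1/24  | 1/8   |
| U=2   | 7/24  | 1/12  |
Distribution 1 (S, T):
Marginal P(S) (row sums):
  P(S=0) = 3/16 + 1/8 = 5/16
  P(S=1) = 5/8 + 1/16 = 11/16
Marginal P(T) (column sums):
  P(T=0) = 3/16 + 5/8 = 13/16
  P(T=1) = 1/8 + 1/16 = 3/16

H(S) = -[(5/16)·log₂(5/16) + (11/16)·log₂(11/16)]
  = 0.5244 + 0.3716
  = 0.8960 bits
H(T) = -[(13/16)·log₂(13/16) + (3/16)·log₂(3/16)]
  = 0.2434 + 0.4528
  = 0.6962 bits
H(S,T) = -[(3/16)·log₂(3/16) + (1/8)·log₂(1/8) + (5/8)·log₂(5/8) + (1/16)·log₂(1/16)]
  = 0.4528 + 0.3750 + 0.4238 + 0.2500
  = 1.5016 bits

I(S;T) = H(S) + H(T) - H(S,T)
  = 0.8960 + 0.6962 - 1.5016
  = 0.0906 bits

Distribution 2 (U, V):
Marginal P(U) (row sums):
  P(U=0) = 0 + 11/24 = 11/24
  P(U=1) = 1/24 + 1/8 = 1/6
  P(U=2) = 7/24 + 1/12 = 3/8
Marginal P(V) (column sums):
  P(V=0) = 0 + 1/24 + 7/24 = 1/3
  P(V=1) = 11/24 + 1/8 + 1/12 = 2/3

H(U) = -[(11/24)·log₂(11/24) + (1/6)·log₂(1/6) + (3/8)·log₂(3/8)]
  = 0.5159 + 0.4308 + 0.5306
  = 1.4773 bits
H(V) = -[(1/3)·log₂(1/3) + (2/3)·log₂(2/3)]
  = 0.5283 + 0.3900
  = 0.9183 bits
H(U,V) = -[(11/24)·log₂(11/24) + (1/24)·log₂(1/24) + (1/8)·log₂(1/8) + (7/24)·log₂(7/24) + (1/12)·log₂(1/12)]
  = 0.5159 + 0.1910 + 0.3750 + 0.5185 + 0.2987
  = 1.8991 bits

I(U;V) = H(U) + H(V) - H(U,V)
  = 1.4773 + 0.9183 - 1.8991
  = 0.4965 bits

I(U;V) = 0.4965 bits > I(S;T) = 0.0906 bits, so (U, V) has the higher mutual information (stronger dependence).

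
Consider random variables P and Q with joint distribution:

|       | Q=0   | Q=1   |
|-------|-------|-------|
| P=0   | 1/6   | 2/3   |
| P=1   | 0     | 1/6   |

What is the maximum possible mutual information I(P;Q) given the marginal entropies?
The upper bound on mutual information is I(P;Q) ≤ min(H(P), H(Q)).

Marginal P(P) (row sums):
  P(P=0) = 1/6 + 2/3 = 5/6
  P(P=1) = 0 + 1/6 = 1/6
Marginal P(Q) (column sums):
  P(Q=0) = 1/6 + 0 = 1/6
  P(Q=1) = 2/3 + 1/6 = 5/6

H(P) = -[(5/6)·log₂(5/6) + (1/6)·log₂(1/6)]
  = 0.2192 + 0.4308
  = 0.6500 bits
H(Q) = -[(1/6)·log₂(1/6) + (5/6)·log₂(5/6)]
  = 0.4308 + 0.2192
  = 0.6500 bits

Maximum possible I(P;Q) = min(0.6500, 0.6500) = 0.6500 bits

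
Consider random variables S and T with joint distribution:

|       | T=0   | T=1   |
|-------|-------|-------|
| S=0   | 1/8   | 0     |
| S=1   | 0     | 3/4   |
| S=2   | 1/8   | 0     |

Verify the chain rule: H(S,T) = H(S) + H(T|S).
Left side:
H(S,T) = -[(1/8)·log₂(1/8) + (3/4)·log₂(3/4) + (1/8)·log₂(1/8)]
  = 0.3750 + 0.3113 + 0.3750
  = 1.0613 bits

Right side:
Marginal P(S) (row sums):
  P(S=0) = 1/8 + 0 = 1/8
  P(S=1) = 0 + 3/4 = 3/4
  P(S=2) = 1/8 + 0 = 1/8
H(S) = -[(1/8)·log₂(1/8) + (3/4)·log₂(3/4) + (1/8)·log₂(1/8)]
  = 0.3750 + 0.3113 + 0.3750
  = 1.0613 bits
H(T|S) = -Σ P(S,T)·log₂ P(T|S), where P(T|S) = P(S,T) / P(S)
  (cells with P(S,T) = 0 contribute 0)
  (S=0,T=0): P(T|S) = (1/8)/(1/8) = 1;  -(1/8)·log₂(1) = 0.0000
  (S=1,T=1): P(T|S) = (3/4)/(3/4) = 1;  -(3/4)·log₂(1) = 0.0000
  (S=2,T=0): P(T|S) = (1/8)/(1/8) = 1;  -(1/8)·log₂(1) = 0.0000
H(T|S) = 0.0000 + 0.0000 + 0.0000
  = 0.0000 bits
H(S) + H(T|S) = 1.0613 + 0.0000 = 1.0613 bits

Both sides equal 1.0613 bits, so the chain rule holds ✓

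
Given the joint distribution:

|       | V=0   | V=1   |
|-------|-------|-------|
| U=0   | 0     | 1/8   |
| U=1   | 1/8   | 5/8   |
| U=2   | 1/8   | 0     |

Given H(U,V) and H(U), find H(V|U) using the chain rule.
From the chain rule: H(U,V) = H(U) + H(V|U)
Therefore: H(V|U) = H(U,V) - H(U)

H(U,V) = -[(1/8)·log₂(1/8) + (1/8)·log₂(1/8) + (5/8)·log₂(5/8) + (1/8)·log₂(1/8)]
  = 0.3750 + 0.3750 + 0.4238 + 0.3750
  = 1.5488 bits
Marginal P(U) (row sums):
  P(U=0) = 0 + 1/8 = 1/8
  P(U=1) = 1/8 + 5/8 = 3/4
  P(U=2) = 1/8 + 0 = 1/8
H(U) = -[(1/8)·log₂(1/8) + (3/4)·log₂(3/4) + (1/8)·log₂(1/8)]
  = 0.3750 + 0.3113 + 0.3750
  = 1.0613 bits

H(V|U) = 1.5488 - 1.0613 = 0.4875 bits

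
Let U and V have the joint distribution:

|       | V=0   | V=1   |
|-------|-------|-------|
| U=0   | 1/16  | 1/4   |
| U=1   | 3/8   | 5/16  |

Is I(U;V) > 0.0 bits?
Marginal P(U) (row sums):
  P(U=0) = 1/16 + 1/4 = 5/16
  P(U=1) = 3/8 + 5/16 = 11/16
Marginal P(V) (column sums):
  P(V=0) = 1/16 + 3/8 = 7/16
  P(V=1) = 1/4 + 5/16 = 9/16

H(U) = -[(5/16)·log₂(5/16) + (11/16)·log₂(11/16)]
  = 0.5244 + 0.3716
  = 0.8960 bits
H(V) = -[(7/16)·log₂(7/16) + (9/16)·log₂(9/16)]
  = 0.5218 + 0.4669
  = 0.9887 bits
H(U,V) = -[(1/16)·log₂(1/16) + (1/4)·log₂(1/4) + (3/8)·log₂(3/8) + (5/16)·log₂(5/16)]
  = 0.2500 + 0.5000 + 0.5306 + 0.5244
  = 1.8050 bits

I(U;V) = H(U) + H(V) - H(U,V)
  = 0.8960 + 0.9887 - 1.8050
  = 0.0797 bits

Yes. I(U;V) = 0.0797 bits, which is > 0.0 bits.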